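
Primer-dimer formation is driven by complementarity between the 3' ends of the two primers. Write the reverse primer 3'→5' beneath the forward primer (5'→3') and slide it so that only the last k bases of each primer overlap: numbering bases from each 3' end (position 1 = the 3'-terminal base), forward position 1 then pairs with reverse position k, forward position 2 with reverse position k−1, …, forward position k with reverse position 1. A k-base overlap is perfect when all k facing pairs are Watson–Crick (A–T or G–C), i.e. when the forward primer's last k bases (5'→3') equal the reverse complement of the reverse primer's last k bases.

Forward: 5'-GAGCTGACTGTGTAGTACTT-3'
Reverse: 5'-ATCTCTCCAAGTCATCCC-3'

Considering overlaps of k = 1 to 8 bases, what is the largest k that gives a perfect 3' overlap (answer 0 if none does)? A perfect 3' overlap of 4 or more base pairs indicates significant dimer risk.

Last 8 bases (5'→3') — forward …TAGTACTT, reverse …GTCATCCC.
Reverse complement of the reverse primer's last 8 bases: GGGATGAC; its first k bases are the reverse complement of the reverse primer's last k bases, so a perfect k-base overlap needs the forward primer's last k bases to equal them.
Comparing (forward last k vs required): k=1: T vs G ✗; k=2: TT vs GG ✗; k=3: CTT vs GGG ✗; k=4: ACTT vs GGGA ✗; k=5: TACTT vs GGGAT ✗; k=6: GTACTT vs GGGATG ✗; k=7: AGTACTT vs GGGATGA ✗; k=8: TAGTACTT vs GGGATGAC ✗.
No overlap length from 1 to 8 is perfect, so the longest perfect 3' overlap is 0.

Longest perfect overlap: 0 complementary base pairs; below the dimer-risk threshold (threshold 4).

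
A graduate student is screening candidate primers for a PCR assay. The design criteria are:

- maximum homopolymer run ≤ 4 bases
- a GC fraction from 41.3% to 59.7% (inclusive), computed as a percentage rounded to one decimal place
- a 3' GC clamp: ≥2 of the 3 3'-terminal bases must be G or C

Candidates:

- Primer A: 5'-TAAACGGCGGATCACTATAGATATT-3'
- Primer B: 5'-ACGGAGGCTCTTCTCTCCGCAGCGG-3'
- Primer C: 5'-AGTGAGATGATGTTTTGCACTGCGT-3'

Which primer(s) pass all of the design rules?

Primer C only.

Primer A (25 nt, A=9 T=7 G=5 C=4): longest run = 3 ✓; GC 9/25 = 36.0%, outside 41.3–59.7% ✗; 3' end ATT has 0 G/C, need ≥2 ✗ — fails.
Primer B (25 nt, A=3 T=5 G=8 C=9): longest run = 2 ✓; GC 17/25 = 68.0%, outside 41.3–59.7% ✗; 3' end CGG has 3 G/C ✓ — fails.
Primer C (25 nt, A=5 T=9 G=8 C=3): longest run = 4 ✓; GC 11/25 = 44.0% ✓; 3' end CGT has 2 G/C ✓ — passes.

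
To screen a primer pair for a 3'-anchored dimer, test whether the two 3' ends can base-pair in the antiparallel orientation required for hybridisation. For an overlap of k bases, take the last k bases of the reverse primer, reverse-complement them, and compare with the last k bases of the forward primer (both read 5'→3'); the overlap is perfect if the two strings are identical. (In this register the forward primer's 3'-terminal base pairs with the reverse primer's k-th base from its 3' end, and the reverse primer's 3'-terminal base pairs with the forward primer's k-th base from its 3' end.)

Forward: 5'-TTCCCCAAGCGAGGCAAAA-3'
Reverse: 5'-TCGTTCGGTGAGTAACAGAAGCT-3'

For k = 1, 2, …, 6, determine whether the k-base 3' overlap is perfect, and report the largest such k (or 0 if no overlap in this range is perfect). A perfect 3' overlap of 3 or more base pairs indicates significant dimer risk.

Last 6 bases (5'→3') — forward …GCAAAA, reverse …GAAGCT.
Reverse complement of the reverse primer's last 6 bases: AGCTTC; its first k bases are the reverse complement of the reverse primer's last k bases, so a perfect k-base overlap needs the forward primer's last k bases to equal them.
Comparing (forward last k vs required): k=1: A vs A ✓; k=2: AA vs AG ✗; k=3: AAA vs AGC ✗; k=4: AAAA vs AGCT ✗; k=5: CAAAA vs AGCTT ✗; k=6: GCAAAA vs AGCTTC ✗.
Only k = 1 is perfect, so the longest perfect 3' overlap is 1.

Longest perfect overlap: 1 complementary base pair; below the dimer-risk threshold (threshold 3).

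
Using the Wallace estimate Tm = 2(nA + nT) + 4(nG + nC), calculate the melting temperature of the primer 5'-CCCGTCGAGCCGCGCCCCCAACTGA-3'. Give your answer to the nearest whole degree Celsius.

Base counts: A=4, T=2, G=6, C=13 (length 25).
Tm = 2·(4+2) + 4·(6+13) = 2·6 + 4·19 = 12 + 76 = 88°C.

88°C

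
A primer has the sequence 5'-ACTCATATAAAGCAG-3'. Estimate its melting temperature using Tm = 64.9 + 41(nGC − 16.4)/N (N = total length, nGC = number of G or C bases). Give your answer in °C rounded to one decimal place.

33.7°C

Base counts: A=7, T=3, G=2, C=3; G+C = 5, N = 15.
Tm = 64.9 + 41·(5 − 16.4)/15 = 64.9 + -467.40/15 = 33.7°C.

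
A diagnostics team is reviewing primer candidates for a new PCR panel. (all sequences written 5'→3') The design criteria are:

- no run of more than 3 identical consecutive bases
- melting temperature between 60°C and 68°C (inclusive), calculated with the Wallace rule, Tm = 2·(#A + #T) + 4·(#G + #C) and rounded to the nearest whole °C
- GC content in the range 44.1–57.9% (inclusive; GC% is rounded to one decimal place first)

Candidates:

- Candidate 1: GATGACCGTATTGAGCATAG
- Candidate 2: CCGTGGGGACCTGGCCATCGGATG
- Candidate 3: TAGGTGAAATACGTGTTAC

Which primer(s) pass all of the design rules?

Candidate 1 (20 nt, A=6 T=5 G=6 C=3): longest run = 2 ✓; Tm = 2·11 + 4·9 = 58°C, outside 60–68°C ✗; GC 9/20 = 45.0% ✓ — fails.
Candidate 2 (24 nt, A=3 T=4 G=10 C=7): longest run = 4, exceeds 3 ✗; Tm = 2·7 + 4·17 = 82°C, outside 60–68°C ✗; GC 17/24 = 70.8%, outside 44.1–57.9% ✗ — fails.
Candidate 3 (19 nt, A=6 T=6 G=5 C=2): longest run = 3 ✓; Tm = 2·12 + 4·7 = 52°C, outside 60–68°C ✗; GC 7/19 = 36.8%, outside 44.1–57.9% ✗ — fails.

None of the candidates satisfy all criteria.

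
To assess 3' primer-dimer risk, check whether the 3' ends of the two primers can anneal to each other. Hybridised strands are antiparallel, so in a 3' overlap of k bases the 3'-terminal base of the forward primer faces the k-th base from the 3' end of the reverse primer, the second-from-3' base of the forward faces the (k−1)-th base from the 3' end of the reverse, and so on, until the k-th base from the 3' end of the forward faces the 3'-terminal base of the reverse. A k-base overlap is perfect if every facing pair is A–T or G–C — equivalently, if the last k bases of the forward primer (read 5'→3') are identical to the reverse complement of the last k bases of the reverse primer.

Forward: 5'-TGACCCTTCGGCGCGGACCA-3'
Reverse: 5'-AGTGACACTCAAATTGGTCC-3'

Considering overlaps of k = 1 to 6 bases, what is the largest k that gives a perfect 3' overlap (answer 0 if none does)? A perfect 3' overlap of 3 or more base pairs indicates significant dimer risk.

Longest perfect overlap: 6 complementary base pairs; significant dimer risk (threshold 3).

Last 6 bases (5'→3') — forward …GGACCA, reverse …TGGTCC.
Reverse complement of the reverse primer's last 6 bases: GGACCA; its first k bases are the reverse complement of the reverse primer's last k bases, so a perfect k-base overlap needs the forward primer's last k bases to equal them.
Comparing (forward last k vs required): k=1: A vs G ✗; k=2: CA vs GG ✗; k=3: CCA vs GGA ✗; k=4: ACCA vs GGAC ✗; k=5: GACCA vs GGACC ✗; k=6: GGACCA vs GGACCA ✓.
Only k = 6 is perfect, so the longest perfect 3' overlap is 6.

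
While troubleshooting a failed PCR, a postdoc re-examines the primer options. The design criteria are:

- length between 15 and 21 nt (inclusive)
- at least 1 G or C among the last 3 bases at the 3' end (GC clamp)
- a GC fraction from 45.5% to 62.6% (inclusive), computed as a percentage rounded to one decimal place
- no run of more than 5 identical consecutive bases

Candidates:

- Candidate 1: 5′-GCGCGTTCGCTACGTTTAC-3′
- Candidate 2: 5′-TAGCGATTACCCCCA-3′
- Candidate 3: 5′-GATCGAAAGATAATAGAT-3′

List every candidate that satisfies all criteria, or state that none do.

Candidate 1 and Candidate 2.

Candidate 1 (19 nt, A=2 T=6 G=5 C=6): length 19 ✓; 3' end TAC has 1 G/C ✓; GC 11/19 = 57.9% ✓; longest run = 3 ✓ — passes.
Candidate 2 (15 nt, A=4 T=3 G=2 C=6): length 15 ✓; 3' end CCA has 2 G/C ✓; GC 8/15 = 53.3% ✓; longest run = 5 ✓ — passes.
Candidate 3 (18 nt, A=9 T=4 G=4 C=1): length 18 ✓; 3' end GAT has 1 G/C ✓; GC 5/18 = 27.8%, outside 45.5–62.6% ✗; longest run = 3 ✓ — fails.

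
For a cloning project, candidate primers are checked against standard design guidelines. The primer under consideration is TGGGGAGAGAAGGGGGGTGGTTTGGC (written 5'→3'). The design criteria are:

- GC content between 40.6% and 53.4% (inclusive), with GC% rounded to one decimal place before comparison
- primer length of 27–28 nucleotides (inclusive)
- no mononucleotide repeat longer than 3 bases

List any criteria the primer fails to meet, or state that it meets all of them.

Fails: GC content, length, homopolymer run.

Base counts: A=4, T=5, G=16, C=1 (length 26).
GC content: GC 17/26 = 65.4%, outside 40.6–53.4% ✗
length: length 26, outside 27–28 ✗
homopolymer run: longest run = 6, exceeds 3 ✗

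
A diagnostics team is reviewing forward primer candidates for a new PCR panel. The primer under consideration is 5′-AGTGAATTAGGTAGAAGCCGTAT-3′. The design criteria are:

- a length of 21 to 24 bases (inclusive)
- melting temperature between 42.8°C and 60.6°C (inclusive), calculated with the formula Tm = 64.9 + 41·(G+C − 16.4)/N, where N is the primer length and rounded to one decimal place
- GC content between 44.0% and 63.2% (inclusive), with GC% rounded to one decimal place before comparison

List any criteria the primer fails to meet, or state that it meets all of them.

Base counts: A=8, T=6, G=7, C=2 (length 23).
length: length 23 ✓
Tm: Tm = 64.9 + 41·(9 − 16.4)/23 = 51.7°C ✓
GC content: GC 9/23 = 39.1%, outside 44.0–63.2% ✗

Fails: GC content.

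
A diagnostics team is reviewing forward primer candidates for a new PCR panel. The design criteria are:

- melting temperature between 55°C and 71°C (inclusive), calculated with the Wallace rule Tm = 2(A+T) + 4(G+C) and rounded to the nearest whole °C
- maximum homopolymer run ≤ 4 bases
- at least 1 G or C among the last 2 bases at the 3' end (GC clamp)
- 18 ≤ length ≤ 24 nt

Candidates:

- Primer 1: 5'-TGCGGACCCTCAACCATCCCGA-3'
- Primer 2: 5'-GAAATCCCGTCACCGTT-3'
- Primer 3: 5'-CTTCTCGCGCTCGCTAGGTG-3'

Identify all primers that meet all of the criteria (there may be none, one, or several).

Primer 3 only.

Primer 1 (22 nt, A=5 T=3 G=4 C=10): Tm = 2·8 + 4·14 = 72°C, outside 55–71°C ✗; longest run = 3 ✓; 3' end GA has 1 G/C ✓; length 22 ✓ — fails.
Primer 2 (17 nt, A=4 T=4 G=3 C=6): Tm = 2·8 + 4·9 = 52°C, outside 55–71°C ✗; longest run = 3 ✓; 3' end TT has 0 G/C, need ≥1 ✗; length 17, outside 18–24 ✗ — fails.
Primer 3 (20 nt, A=1 T=6 G=6 C=7): Tm = 2·7 + 4·13 = 66°C ✓; longest run = 2 ✓; 3' end TG has 1 G/C ✓; length 20 ✓ — passes.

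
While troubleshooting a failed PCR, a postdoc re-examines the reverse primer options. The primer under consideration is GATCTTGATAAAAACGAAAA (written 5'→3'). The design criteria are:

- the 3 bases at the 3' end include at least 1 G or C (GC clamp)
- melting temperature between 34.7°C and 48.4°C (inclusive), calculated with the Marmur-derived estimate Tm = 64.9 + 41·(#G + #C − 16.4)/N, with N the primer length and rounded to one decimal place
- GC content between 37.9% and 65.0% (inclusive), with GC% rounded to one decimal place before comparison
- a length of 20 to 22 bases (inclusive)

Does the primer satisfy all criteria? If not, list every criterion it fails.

Fails: GC clamp, GC content.

Base counts: A=11, T=4, G=3, C=2 (length 20).
GC clamp: 3' end AAA has 0 G/C, need ≥1 ✗
Tm: Tm = 64.9 + 41·(5 − 16.4)/20 = 41.5°C ✓
GC content: GC 5/20 = 25.0%, outside 37.9–65.0% ✗
length: length 20 ✓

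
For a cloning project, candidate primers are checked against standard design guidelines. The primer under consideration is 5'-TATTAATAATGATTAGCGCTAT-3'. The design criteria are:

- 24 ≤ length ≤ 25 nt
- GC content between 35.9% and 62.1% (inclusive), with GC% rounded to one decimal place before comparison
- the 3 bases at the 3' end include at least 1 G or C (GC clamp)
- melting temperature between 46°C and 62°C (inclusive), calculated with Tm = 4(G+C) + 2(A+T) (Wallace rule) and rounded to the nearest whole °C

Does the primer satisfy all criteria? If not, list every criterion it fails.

Fails: length, GC content, GC clamp.

Base counts: A=8, T=9, G=3, C=2 (length 22).
length: length 22, outside 24–25 ✗
GC content: GC 5/22 = 22.7%, outside 35.9–62.1% ✗
GC clamp: 3' end TAT has 0 G/C, need ≥1 ✗
Tm: Tm = 2·17 + 4·5 = 54°C ✓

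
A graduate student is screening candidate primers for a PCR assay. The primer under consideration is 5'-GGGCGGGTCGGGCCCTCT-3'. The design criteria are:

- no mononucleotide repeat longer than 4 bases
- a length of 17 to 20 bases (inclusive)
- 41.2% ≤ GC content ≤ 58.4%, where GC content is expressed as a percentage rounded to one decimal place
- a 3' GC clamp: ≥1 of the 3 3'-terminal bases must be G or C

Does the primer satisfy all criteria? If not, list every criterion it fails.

Fails: GC content.

Base counts: A=0, T=3, G=9, C=6 (length 18).
homopolymer run: longest run = 3 ✓
length: length 18 ✓
GC content: GC 15/18 = 83.3%, outside 41.2–58.4% ✗
GC clamp: 3' end TCT has 1 G/C ✓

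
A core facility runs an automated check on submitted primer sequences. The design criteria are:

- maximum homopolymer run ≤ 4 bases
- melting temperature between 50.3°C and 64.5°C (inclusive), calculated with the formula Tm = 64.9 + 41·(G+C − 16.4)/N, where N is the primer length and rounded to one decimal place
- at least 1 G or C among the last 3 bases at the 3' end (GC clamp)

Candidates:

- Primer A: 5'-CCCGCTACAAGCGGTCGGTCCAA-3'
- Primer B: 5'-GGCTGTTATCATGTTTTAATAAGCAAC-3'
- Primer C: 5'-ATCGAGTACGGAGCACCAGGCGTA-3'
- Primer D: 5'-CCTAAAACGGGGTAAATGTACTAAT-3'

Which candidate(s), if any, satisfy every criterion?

Primer A (23 nt, A=5 T=3 G=6 C=9): longest run = 3 ✓; Tm = 64.9 + 41·(15 − 16.4)/23 = 62.4°C ✓; 3' end CAA has 1 G/C ✓ — passes.
Primer B (27 nt, A=8 T=10 G=5 C=4): longest run = 4 ✓; Tm = 64.9 + 41·(9 − 16.4)/27 = 53.7°C ✓; 3' end AAC has 1 G/C ✓ — passes.
Primer C (24 nt, A=7 T=3 G=8 C=6): longest run = 2 ✓; Tm = 64.9 + 41·(14 − 16.4)/24 = 60.8°C ✓; 3' end GTA has 1 G/C ✓ — passes.
Primer D (25 nt, A=10 T=6 G=5 C=4): longest run = 4 ✓; Tm = 64.9 + 41·(9 − 16.4)/25 = 52.8°C ✓; 3' end AAT has 0 G/C, need ≥1 ✗ — fails.

Primer A, Primer B and Primer C.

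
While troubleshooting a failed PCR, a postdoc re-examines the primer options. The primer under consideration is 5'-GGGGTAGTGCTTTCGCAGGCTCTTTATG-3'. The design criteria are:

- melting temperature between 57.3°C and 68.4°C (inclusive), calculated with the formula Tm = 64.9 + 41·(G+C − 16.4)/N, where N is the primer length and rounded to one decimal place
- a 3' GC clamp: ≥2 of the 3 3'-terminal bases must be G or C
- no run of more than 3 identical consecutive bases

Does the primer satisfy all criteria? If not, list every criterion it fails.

Base counts: A=3, T=10, G=10, C=5 (length 28).
Tm: Tm = 64.9 + 41·(15 − 16.4)/28 = 62.9°C ✓
GC clamp: 3' end ATG has 1 G/C, need ≥2 ✗
homopolymer run: longest run = 4, exceeds 3 ✗

Fails: GC clamp, homopolymer run.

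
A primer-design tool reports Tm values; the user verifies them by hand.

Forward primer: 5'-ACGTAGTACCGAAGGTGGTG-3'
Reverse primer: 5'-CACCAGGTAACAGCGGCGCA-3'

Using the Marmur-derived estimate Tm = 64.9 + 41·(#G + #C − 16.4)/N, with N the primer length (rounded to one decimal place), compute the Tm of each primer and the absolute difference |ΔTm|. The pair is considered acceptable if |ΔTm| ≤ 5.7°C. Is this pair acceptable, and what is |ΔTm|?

Forward: G+C = 11, N = 20 → Tm = 64.9 + 41·(11 − 16.4)/20 = 53.8°C.
Reverse: G+C = 13, N = 20 → Tm = 64.9 + 41·(13 − 16.4)/20 = 57.9°C.
|ΔTm| = |53.8 − 57.9| = 4.1°C, ≤ 5.7°C.

|ΔTm| = 4.1°C; the pair is acceptable.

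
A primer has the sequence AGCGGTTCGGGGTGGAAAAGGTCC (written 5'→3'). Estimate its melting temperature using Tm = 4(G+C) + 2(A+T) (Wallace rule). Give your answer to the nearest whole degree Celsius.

78°C

Base counts: A=5, T=4, G=11, C=4 (length 24).
Tm = 2·(5+4) + 4·(11+4) = 2·9 + 4·15 = 18 + 60 = 78°C.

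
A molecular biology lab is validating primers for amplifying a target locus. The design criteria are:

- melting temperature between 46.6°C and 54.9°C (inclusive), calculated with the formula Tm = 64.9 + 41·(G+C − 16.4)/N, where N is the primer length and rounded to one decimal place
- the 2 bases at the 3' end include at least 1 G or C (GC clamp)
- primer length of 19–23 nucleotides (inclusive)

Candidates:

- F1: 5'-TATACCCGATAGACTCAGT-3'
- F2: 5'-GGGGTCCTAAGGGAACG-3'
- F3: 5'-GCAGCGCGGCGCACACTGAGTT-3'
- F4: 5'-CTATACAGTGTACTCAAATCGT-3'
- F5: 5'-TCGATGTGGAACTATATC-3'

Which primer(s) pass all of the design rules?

F1 and F4.

F1 (19 nt, A=6 T=5 G=3 C=5): Tm = 64.9 + 41·(8 − 16.4)/19 = 46.8°C ✓; 3' end GT has 1 G/C ✓; length 19 ✓ — passes.
F2 (17 nt, A=4 T=2 G=8 C=3): Tm = 64.9 + 41·(11 − 16.4)/17 = 51.9°C ✓; 3' end CG has 2 G/C ✓; length 17, outside 19–23 ✗ — fails.
F3 (22 nt, A=4 T=3 G=8 C=7): Tm = 64.9 + 41·(15 − 16.4)/22 = 62.3°C, outside 46.6–54.9°C ✗; 3' end TT has 0 G/C, need ≥1 ✗; length 22 ✓ — fails.
F4 (22 nt, A=7 T=7 G=3 C=5): Tm = 64.9 + 41·(8 − 16.4)/22 = 49.2°C ✓; 3' end GT has 1 G/C ✓; length 22 ✓ — passes.
F5 (18 nt, A=5 T=6 G=4 C=3): Tm = 64.9 + 41·(7 − 16.4)/18 = 43.5°C, outside 46.6–54.9°C ✗; 3' end TC has 1 G/C ✓; length 18, outside 19–23 ✗ — fails.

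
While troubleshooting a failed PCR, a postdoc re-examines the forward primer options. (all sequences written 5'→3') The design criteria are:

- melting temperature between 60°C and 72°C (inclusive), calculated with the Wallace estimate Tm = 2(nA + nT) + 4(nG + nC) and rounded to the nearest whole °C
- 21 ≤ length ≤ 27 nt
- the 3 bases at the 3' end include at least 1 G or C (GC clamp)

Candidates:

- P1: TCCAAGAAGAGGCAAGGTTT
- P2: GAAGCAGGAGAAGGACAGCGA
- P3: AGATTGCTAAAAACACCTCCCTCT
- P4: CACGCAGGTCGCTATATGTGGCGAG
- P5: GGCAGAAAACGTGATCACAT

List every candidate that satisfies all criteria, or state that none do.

P2 and P3.

P1 (20 nt, A=7 T=4 G=6 C=3): Tm = 2·11 + 4·9 = 58°C, outside 60–72°C ✗; length 20, outside 21–27 ✗; 3' end TTT has 0 G/C, need ≥1 ✗ — fails.
P2 (21 nt, A=9 T=0 G=9 C=3): Tm = 2·9 + 4·12 = 66°C ✓; length 21 ✓; 3' end CGA has 2 G/C ✓ — passes.
P3 (24 nt, A=8 T=6 G=2 C=8): Tm = 2·14 + 4·10 = 68°C ✓; length 24 ✓; 3' end TCT has 1 G/C ✓ — passes.
P4 (25 nt, A=5 T=5 G=9 C=6): Tm = 2·10 + 4·15 = 80°C, outside 60–72°C ✗; length 25 ✓; 3' end GAG has 2 G/C ✓ — fails.
P5 (20 nt, A=8 T=3 G=5 C=4): Tm = 2·11 + 4·9 = 58°C, outside 60–72°C ✗; length 20, outside 21–27 ✗; 3' end CAT has 1 G/C ✓ — fails.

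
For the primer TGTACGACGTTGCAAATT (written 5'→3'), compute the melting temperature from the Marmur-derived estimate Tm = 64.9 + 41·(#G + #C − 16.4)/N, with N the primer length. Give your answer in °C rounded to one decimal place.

Base counts: A=5, T=6, G=4, C=3; G+C = 7, N = 18.
Tm = 64.9 + 41·(7 − 16.4)/18 = 64.9 + -385.40/18 = 43.5°C.

43.5°C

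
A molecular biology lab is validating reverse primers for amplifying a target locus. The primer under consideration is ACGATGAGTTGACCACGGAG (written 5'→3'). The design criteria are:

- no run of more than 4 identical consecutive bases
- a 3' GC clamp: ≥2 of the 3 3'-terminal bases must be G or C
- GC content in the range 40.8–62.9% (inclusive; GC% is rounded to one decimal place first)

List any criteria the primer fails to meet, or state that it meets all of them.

Meets all criteria.

Base counts: A=6, T=3, G=7, C=4 (length 20).
homopolymer run: longest run = 2 ✓
GC clamp: 3' end GAG has 2 G/C ✓
GC content: GC 11/20 = 55.0% ✓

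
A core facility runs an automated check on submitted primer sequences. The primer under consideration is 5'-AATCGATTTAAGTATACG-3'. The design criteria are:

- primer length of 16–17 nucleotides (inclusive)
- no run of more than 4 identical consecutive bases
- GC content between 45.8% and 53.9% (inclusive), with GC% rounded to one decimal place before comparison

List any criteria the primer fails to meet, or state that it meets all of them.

Base counts: A=7, T=6, G=3, C=2 (length 18).
length: length 18, outside 16–17 ✗
homopolymer run: longest run = 3 ✓
GC content: GC 5/18 = 27.8%, outside 45.8–53.9% ✗

Fails: length, GC content.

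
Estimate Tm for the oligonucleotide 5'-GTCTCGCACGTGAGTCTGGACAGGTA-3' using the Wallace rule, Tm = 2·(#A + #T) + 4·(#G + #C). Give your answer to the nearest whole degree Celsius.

82°C

Base counts: A=5, T=6, G=9, C=6 (length 26).
Tm = 2·(5+6) + 4·(9+6) = 2·11 + 4·15 = 22 + 60 = 82°C.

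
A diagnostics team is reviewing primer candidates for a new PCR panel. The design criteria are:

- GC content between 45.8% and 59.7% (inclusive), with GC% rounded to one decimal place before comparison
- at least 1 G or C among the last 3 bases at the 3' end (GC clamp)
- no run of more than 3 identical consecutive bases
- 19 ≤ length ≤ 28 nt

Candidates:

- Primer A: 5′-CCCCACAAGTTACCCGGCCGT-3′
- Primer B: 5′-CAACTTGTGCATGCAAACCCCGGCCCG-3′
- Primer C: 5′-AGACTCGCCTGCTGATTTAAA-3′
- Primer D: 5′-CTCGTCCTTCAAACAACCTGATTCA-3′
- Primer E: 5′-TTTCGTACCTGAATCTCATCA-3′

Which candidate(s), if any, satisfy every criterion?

None of the candidates satisfy all criteria.

Primer A (21 nt, A=4 T=3 G=4 C=10): GC 14/21 = 66.7%, outside 45.8–59.7% ✗; 3' end CGT has 2 G/C ✓; longest run = 4, exceeds 3 ✗; length 21 ✓ — fails.
Primer B (27 nt, A=6 T=4 G=6 C=11): GC 17/27 = 63.0%, outside 45.8–59.7% ✗; 3' end CCG has 3 G/C ✓; longest run = 4, exceeds 3 ✗; length 27 ✓ — fails.
Primer C (21 nt, A=6 T=6 G=4 C=5): GC 9/21 = 42.9%, outside 45.8–59.7% ✗; 3' end AAA has 0 G/C, need ≥1 ✗; longest run = 3 ✓; length 21 ✓ — fails.
Primer D (25 nt, A=7 T=7 G=2 C=9): GC 11/25 = 44.0%, outside 45.8–59.7% ✗; 3' end TCA has 1 G/C ✓; longest run = 3 ✓; length 25 ✓ — fails.
Primer E (21 nt, A=5 T=8 G=2 C=6): GC 8/21 = 38.1%, outside 45.8–59.7% ✗; 3' end TCA has 1 G/C ✓; longest run = 3 ✓; length 21 ✓ — fails.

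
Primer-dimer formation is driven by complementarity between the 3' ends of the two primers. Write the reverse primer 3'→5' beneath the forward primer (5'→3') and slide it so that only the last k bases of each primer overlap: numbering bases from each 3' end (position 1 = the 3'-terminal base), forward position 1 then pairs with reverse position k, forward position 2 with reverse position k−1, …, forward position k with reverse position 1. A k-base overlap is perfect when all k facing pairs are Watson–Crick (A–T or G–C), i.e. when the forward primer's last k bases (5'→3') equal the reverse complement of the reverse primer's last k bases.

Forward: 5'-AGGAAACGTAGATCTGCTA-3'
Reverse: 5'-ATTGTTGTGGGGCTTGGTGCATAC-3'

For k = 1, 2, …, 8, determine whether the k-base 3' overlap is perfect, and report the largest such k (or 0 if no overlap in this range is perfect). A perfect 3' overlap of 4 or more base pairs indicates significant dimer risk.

Longest perfect overlap: 0 complementary base pairs; below the dimer-risk threshold (threshold 4).

Last 8 bases (5'→3') — forward …ATCTGCTA, reverse …GTGCATAC.
Reverse complement of the reverse primer's last 8 bases: GTATGCAC; its first k bases are the reverse complement of the reverse primer's last k bases, so a perfect k-base overlap needs the forward primer's last k bases to equal them.
Comparing (forward last k vs required): k=1: A vs G ✗; k=2: TA vs GT ✗; k=3: CTA vs GTA ✗; k=4: GCTA vs GTAT ✗; k=5: TGCTA vs GTATG ✗; k=6: CTGCTA vs GTATGC ✗; k=7: TCTGCTA vs GTATGCA ✗; k=8: ATCTGCTA vs GTATGCAC ✗.
No overlap length from 1 to 8 is perfect, so the longest perfect 3' overlap is 0.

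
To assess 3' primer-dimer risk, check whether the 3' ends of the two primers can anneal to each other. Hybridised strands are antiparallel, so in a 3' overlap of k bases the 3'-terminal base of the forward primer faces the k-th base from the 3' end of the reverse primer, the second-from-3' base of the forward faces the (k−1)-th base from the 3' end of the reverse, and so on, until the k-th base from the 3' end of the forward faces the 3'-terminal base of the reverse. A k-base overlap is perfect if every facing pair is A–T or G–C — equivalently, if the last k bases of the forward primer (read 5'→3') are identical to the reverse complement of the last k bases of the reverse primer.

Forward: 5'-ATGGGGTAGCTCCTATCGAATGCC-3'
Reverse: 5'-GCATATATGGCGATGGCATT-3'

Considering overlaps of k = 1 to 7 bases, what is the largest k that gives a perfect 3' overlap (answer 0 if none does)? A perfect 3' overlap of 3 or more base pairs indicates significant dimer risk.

Last 7 bases (5'→3') — forward …GAATGCC, reverse …TGGCATT.
Reverse complement of the reverse primer's last 7 bases: AATGCCA; its first k bases are the reverse complement of the reverse primer's last k bases, so a perfect k-base overlap needs the forward primer's last k bases to equal them.
Comparing (forward last k vs required): k=1: C vs A ✗; k=2: CC vs AA ✗; k=3: GCC vs AAT ✗; k=4: TGCC vs AATG ✗; k=5: ATGCC vs AATGC ✗; k=6: AATGCC vs AATGCC ✓; k=7: GAATGCC vs AATGCCA ✗.
Only k = 6 is perfect, so the longest perfect 3' overlap is 6.

Longest perfect overlap: 6 complementary base pairs; significant dimer risk (threshold 3).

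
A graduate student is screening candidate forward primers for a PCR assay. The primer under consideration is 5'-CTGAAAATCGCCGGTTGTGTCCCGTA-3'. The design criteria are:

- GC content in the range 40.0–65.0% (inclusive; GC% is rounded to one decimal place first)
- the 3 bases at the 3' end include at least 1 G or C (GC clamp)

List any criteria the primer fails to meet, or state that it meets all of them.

Base counts: A=5, T=7, G=7, C=7 (length 26).
GC content: GC 14/26 = 53.8% ✓
GC clamp: 3' end GTA has 1 G/C ✓

Meets all criteria.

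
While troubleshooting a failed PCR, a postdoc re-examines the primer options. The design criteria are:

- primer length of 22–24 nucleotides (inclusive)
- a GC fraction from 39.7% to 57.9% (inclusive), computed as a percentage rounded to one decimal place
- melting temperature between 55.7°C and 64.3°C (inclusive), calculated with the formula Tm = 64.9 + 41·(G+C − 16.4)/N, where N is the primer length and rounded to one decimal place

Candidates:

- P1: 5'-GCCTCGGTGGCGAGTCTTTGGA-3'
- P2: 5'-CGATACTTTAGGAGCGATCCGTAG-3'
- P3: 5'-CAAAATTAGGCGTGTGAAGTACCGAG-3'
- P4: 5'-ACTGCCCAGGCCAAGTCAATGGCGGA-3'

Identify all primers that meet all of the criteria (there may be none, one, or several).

P2 only.

P1 (22 nt, A=2 T=6 G=9 C=5): length 22 ✓; GC 14/22 = 63.6%, outside 39.7–57.9% ✗; Tm = 64.9 + 41·(14 − 16.4)/22 = 60.4°C ✓ — fails.
P2 (24 nt, A=6 T=6 G=7 C=5): length 24 ✓; GC 12/24 = 50.0% ✓; Tm = 64.9 + 41·(12 − 16.4)/24 = 57.4°C ✓ — passes.
P3 (26 nt, A=9 T=5 G=8 C=4): length 26, outside 22–24 ✗; GC 12/26 = 46.2% ✓; Tm = 64.9 + 41·(12 − 16.4)/26 = 58.0°C ✓ — fails.
P4 (26 nt, A=7 T=3 G=8 C=8): length 26, outside 22–24 ✗; GC 16/26 = 61.5%, outside 39.7–57.9% ✗; Tm = 64.9 + 41·(16 − 16.4)/26 = 64.3°C ✓ — fails.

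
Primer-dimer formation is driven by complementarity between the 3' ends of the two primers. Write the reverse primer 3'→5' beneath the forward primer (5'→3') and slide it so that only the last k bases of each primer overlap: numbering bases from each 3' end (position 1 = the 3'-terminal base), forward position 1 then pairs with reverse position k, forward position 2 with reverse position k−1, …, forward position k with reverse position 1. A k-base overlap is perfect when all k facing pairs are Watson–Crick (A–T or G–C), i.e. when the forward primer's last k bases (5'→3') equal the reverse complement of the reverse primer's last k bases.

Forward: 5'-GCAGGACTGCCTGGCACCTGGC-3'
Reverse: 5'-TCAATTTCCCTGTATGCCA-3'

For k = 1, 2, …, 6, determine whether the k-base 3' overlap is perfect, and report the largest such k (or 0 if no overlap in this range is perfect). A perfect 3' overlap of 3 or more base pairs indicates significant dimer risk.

Last 6 bases (5'→3') — forward …CCTGGC, reverse …ATGCCA.
Reverse complement of the reverse primer's last 6 bases: TGGCAT; its first k bases are the reverse complement of the reverse primer's last k bases, so a perfect k-base overlap needs the forward primer's last k bases to equal them.
Comparing (forward last k vs required): k=1: C vs T ✗; k=2: GC vs TG ✗; k=3: GGC vs TGG ✗; k=4: TGGC vs TGGC ✓; k=5: CTGGC vs TGGCA ✗; k=6: CCTGGC vs TGGCAT ✗.
Only k = 4 is perfect, so the longest perfect 3' overlap is 4.

Longest perfect overlap: 4 complementary base pairs; significant dimer risk (threshold 3).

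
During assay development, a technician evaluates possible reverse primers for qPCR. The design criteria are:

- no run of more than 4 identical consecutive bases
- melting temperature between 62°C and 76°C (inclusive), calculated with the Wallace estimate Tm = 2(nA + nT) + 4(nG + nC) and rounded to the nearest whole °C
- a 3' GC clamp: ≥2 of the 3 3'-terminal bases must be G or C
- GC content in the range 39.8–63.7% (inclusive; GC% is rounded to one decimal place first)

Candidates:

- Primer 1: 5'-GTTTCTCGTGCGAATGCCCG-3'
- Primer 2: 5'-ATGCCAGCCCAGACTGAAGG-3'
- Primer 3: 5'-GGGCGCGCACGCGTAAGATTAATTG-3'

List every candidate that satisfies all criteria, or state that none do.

Primer 1 and Primer 2.

Primer 1 (20 nt, A=2 T=6 G=6 C=6): longest run = 3 ✓; Tm = 2·8 + 4·12 = 64°C ✓; 3' end CCG has 3 G/C ✓; GC 12/20 = 60.0% ✓ — passes.
Primer 2 (20 nt, A=6 T=2 G=6 C=6): longest run = 3 ✓; Tm = 2·8 + 4·12 = 64°C ✓; 3' end AGG has 2 G/C ✓; GC 12/20 = 60.0% ✓ — passes.
Primer 3 (25 nt, A=6 T=5 G=9 C=5): longest run = 3 ✓; Tm = 2·11 + 4·14 = 78°C, outside 62–76°C ✗; 3' end TTG has 1 G/C, need ≥2 ✗; GC 14/25 = 56.0% ✓ — fails.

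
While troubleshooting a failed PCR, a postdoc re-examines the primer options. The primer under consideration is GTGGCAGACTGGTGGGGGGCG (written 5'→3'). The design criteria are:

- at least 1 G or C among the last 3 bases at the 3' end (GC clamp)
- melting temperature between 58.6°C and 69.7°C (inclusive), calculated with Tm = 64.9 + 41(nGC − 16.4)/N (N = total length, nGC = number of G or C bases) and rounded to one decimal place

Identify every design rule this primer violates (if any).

Base counts: A=2, T=3, G=13, C=3 (length 21).
GC clamp: 3' end GCG has 3 G/C ✓
Tm: Tm = 64.9 + 41·(16 − 16.4)/21 = 64.1°C ✓

Meets all criteria.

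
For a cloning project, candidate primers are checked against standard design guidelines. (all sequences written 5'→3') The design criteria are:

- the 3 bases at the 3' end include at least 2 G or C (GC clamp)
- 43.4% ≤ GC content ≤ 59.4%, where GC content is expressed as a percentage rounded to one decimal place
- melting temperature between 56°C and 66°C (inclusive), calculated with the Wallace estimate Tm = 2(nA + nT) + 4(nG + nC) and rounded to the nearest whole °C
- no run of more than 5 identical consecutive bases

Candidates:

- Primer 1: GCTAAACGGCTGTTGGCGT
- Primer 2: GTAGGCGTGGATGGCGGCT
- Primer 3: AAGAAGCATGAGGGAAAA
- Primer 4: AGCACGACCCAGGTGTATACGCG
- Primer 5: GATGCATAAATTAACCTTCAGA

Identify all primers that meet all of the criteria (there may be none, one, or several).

Primer 1 only.

Primer 1 (19 nt, A=3 T=5 G=7 C=4): 3' end CGT has 2 G/C ✓; GC 11/19 = 57.9% ✓; Tm = 2·8 + 4·11 = 60°C ✓; longest run = 3 ✓ — passes.
Primer 2 (19 nt, A=2 T=4 G=10 C=3): 3' end GCT has 2 G/C ✓; GC 13/19 = 68.4%, outside 43.4–59.4% ✗; Tm = 2·6 + 4·13 = 64°C ✓; longest run = 2 ✓ — fails.
Primer 3 (18 nt, A=10 T=1 G=6 C=1): 3' end AAA has 0 G/C, need ≥2 ✗; GC 7/18 = 38.9%, outside 43.4–59.4% ✗; Tm = 2·11 + 4·7 = 50°C, outside 56–66°C ✗; longest run = 4 ✓ — fails.
Primer 4 (23 nt, A=6 T=3 G=7 C=7): 3' end GCG has 3 G/C ✓; GC 14/23 = 60.9%, outside 43.4–59.4% ✗; Tm = 2·9 + 4·14 = 74°C, outside 56–66°C ✗; longest run = 3 ✓ — fails.
Primer 5 (22 nt, A=9 T=6 G=3 C=4): 3' end AGA has 1 G/C, need ≥2 ✗; GC 7/22 = 31.8%, outside 43.4–59.4% ✗; Tm = 2·15 + 4·7 = 58°C ✓; longest run = 3 ✓ — fails.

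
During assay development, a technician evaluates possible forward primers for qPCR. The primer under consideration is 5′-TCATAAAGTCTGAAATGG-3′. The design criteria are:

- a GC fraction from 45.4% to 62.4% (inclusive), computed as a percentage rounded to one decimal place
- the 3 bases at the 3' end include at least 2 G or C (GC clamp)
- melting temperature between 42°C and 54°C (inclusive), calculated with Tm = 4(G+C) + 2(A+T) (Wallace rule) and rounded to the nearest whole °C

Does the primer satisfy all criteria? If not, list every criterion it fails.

Base counts: A=7, T=5, G=4, C=2 (length 18).
GC content: GC 6/18 = 33.3%, outside 45.4–62.4% ✗
GC clamp: 3' end TGG has 2 G/C ✓
Tm: Tm = 2·12 + 4·6 = 48°C ✓

Fails: GC content.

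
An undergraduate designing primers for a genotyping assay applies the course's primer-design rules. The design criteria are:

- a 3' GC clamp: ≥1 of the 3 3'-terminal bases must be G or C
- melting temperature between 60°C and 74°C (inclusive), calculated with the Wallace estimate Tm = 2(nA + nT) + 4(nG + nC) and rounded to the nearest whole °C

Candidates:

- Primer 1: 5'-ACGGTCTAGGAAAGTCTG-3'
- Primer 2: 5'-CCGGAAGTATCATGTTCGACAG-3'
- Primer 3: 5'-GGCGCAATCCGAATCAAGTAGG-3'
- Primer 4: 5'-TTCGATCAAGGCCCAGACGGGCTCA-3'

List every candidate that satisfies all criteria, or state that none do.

Primer 1 (18 nt, A=5 T=4 G=6 C=3): 3' end CTG has 2 G/C ✓; Tm = 2·9 + 4·9 = 54°C, outside 60–74°C ✗ — fails.
Primer 2 (22 nt, A=6 T=5 G=6 C=5): 3' end CAG has 2 G/C ✓; Tm = 2·11 + 4·11 = 66°C ✓ — passes.
Primer 3 (22 nt, A=7 T=3 G=7 C=5): 3' end AGG has 2 G/C ✓; Tm = 2·10 + 4·12 = 68°C ✓ — passes.
Primer 4 (25 nt, A=6 T=4 G=7 C=8): 3' end TCA has 1 G/C ✓; Tm = 2·10 + 4·15 = 80°C, outside 60–74°C ✗ — fails.

Primer 2 and Primer 3.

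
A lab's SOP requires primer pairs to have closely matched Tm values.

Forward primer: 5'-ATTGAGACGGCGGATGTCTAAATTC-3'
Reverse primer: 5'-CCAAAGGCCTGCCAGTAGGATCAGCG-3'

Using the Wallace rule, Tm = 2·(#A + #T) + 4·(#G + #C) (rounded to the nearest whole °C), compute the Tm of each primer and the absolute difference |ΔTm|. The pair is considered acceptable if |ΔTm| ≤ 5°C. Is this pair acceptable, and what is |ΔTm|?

Forward: A=7 T=7 G=7 C=4 → Tm = 2·14 + 4·11 = 72°C.
Reverse: A=7 T=3 G=8 C=8 → Tm = 2·10 + 4·16 = 84°C.
|ΔTm| = |72 − 84| = 12°C, > 5°C.

|ΔTm| = 12°C; the pair is not acceptable.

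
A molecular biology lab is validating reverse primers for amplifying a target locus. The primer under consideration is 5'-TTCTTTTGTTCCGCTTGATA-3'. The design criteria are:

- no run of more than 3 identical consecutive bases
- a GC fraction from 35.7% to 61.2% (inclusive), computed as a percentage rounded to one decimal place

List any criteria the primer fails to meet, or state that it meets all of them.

Base counts: A=2, T=11, G=3, C=4 (length 20).
homopolymer run: longest run = 4, exceeds 3 ✗
GC content: GC 7/20 = 35.0%, outside 35.7–61.2% ✗

Fails: homopolymer run, GC content.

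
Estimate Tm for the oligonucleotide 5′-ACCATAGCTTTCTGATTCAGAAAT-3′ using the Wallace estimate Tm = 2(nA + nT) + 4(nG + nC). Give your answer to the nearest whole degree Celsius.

Base counts: A=8, T=8, G=3, C=5 (length 24).
Tm = 2·(8+8) + 4·(3+5) = 2·16 + 4·8 = 32 + 32 = 64°C.

64°C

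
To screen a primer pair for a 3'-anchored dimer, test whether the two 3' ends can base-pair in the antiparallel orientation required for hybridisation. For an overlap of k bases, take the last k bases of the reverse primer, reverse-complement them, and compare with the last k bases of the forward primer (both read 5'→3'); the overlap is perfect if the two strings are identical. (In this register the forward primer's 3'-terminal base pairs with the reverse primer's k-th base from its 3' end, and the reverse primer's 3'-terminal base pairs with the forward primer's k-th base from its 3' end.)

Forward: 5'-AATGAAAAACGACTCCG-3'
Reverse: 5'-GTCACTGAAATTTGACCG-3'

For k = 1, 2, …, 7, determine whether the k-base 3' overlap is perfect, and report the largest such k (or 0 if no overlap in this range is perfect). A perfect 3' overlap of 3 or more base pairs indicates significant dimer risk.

Last 7 bases (5'→3') — forward …GACTCCG, reverse …TTGACCG.
Reverse complement of the reverse primer's last 7 bases: CGGTCAA; its first k bases are the reverse complement of the reverse primer's last k bases, so a perfect k-base overlap needs the forward primer's last k bases to equal them.
Comparing (forward last k vs required): k=1: G vs C ✗; k=2: CG vs CG ✓; k=3: CCG vs CGG ✗; k=4: TCCG vs CGGT ✗; k=5: CTCCG vs CGGTC ✗; k=6: ACTCCG vs CGGTCA ✗; k=7: GACTCCG vs CGGTCAA ✗.
Only k = 2 is perfect, so the longest perfect 3' overlap is 2.

Longest perfect overlap: 2 complementary base pairs; below the dimer-risk threshold (threshold 3).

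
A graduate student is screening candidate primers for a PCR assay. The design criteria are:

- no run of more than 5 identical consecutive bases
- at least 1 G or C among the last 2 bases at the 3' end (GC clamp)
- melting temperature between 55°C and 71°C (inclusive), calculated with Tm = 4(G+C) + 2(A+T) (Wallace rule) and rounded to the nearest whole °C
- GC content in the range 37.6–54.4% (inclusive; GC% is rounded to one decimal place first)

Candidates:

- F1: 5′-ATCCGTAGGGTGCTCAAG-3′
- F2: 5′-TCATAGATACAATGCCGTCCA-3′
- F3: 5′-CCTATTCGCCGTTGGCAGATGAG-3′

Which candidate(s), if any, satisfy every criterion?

F2 only.

F1 (18 nt, A=4 T=4 G=6 C=4): longest run = 3 ✓; 3' end AG has 1 G/C ✓; Tm = 2·8 + 4·10 = 56°C ✓; GC 10/18 = 55.6%, outside 37.6–54.4% ✗ — fails.
F2 (21 nt, A=7 T=5 G=3 C=6): longest run = 2 ✓; 3' end CA has 1 G/C ✓; Tm = 2·12 + 4·9 = 60°C ✓; GC 9/21 = 42.9% ✓ — passes.
F3 (23 nt, A=4 T=6 G=7 C=6): longest run = 2 ✓; 3' end AG has 1 G/C ✓; Tm = 2·10 + 4·13 = 72°C, outside 55–71°C ✗; GC 13/23 = 56.5%, outside 37.6–54.4% ✗ — fails.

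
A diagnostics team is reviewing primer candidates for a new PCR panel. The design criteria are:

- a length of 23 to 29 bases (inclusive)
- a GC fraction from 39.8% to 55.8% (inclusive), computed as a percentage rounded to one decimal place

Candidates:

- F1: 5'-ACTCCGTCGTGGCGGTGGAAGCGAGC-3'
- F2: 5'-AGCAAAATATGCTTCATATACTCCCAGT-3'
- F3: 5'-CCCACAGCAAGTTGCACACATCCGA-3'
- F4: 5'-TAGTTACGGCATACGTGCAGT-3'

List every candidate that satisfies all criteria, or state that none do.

F1 (26 nt, A=4 T=4 G=11 C=7): length 26 ✓; GC 18/26 = 69.2%, outside 39.8–55.8% ✗ — fails.
F2 (28 nt, A=10 T=8 G=3 C=7): length 28 ✓; GC 10/28 = 35.7%, outside 39.8–55.8% ✗ — fails.
F3 (25 nt, A=8 T=3 G=4 C=10): length 25 ✓; GC 14/25 = 56.0%, outside 39.8–55.8% ✗ — fails.
F4 (21 nt, A=5 T=6 G=6 C=4): length 21, outside 23–29 ✗; GC 10/21 = 47.6% ✓ — fails.

None of the candidates satisfy all criteria.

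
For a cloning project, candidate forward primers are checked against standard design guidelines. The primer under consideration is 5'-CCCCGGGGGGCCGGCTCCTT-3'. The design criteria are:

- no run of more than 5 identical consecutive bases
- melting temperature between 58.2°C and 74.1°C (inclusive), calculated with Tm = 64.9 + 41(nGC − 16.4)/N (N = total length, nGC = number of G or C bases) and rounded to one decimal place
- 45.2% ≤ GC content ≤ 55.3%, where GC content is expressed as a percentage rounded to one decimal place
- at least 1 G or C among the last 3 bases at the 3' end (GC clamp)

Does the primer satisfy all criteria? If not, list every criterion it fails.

Base counts: A=0, T=3, G=8, C=9 (length 20).
homopolymer run: longest run = 6, exceeds 5 ✗
Tm: Tm = 64.9 + 41·(17 − 16.4)/20 = 66.1°C ✓
GC content: GC 17/20 = 85.0%, outside 45.2–55.3% ✗
GC clamp: 3' end CTT has 1 G/C ✓

Fails: homopolymer run, GC content.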